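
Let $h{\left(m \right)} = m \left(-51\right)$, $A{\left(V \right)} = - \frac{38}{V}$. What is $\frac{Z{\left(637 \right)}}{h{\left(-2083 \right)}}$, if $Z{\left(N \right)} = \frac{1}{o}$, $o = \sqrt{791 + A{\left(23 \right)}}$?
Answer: $\frac{\sqrt{417565}}{1928660115} \approx 3.3505 \cdot 10^{-7}$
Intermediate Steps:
$o = \frac{\sqrt{417565}}{23}$ ($o = \sqrt{791 - \frac{38}{23}} = \sqrt{\frac{18155}{23}} = \frac{\sqrt{417565}}{23} \approx 28.095$)
$h{\left(m \right)} = - 51 m$
$Z{\left(N \right)} = \frac{\sqrt{417565}}{18155}$ ($Z{\left(N \right)} = \frac{1}{\frac{1}{23} \sqrt{417565}} = \frac{\sqrt{417565}}{18155}$)
$\frac{Z{\left(637 \right)}}{h{\left(-2083 \right)}} = \frac{\frac{1}{18155} \sqrt{417565}}{\left(-51\right) \left(-2083\right)} = \frac{\frac{1}{18155} \sqrt{417565}}{106233} = \frac{\sqrt{417565}}{18155} \cdot \frac{1}{106233} = \frac{\sqrt{417565}}{1928660115}$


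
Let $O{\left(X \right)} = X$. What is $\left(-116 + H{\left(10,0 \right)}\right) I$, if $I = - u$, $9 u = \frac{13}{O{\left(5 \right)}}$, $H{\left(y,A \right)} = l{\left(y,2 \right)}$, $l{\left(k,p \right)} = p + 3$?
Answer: $\frac{481}{15} \approx 32.067$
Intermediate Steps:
$l{\left(k,p \right)} = 3 + p$
$H{\left(y,A \right)} = 5$ ($H{\left(y,A \right)} = 3 + 2 = 5$)
$u = \frac{13}{45}$ ($u = \frac{13 \cdot \frac{1}{5}}{9} = \frac{1}{9} \cdot \frac{13}{5} = \frac{13}{45} \approx 0.28889$)
$I = - \frac{13}{45}$ ($I = \left(-1\right) \frac{13}{45} = - \frac{13}{45} \approx -0.28889$)
$\left(-116 + H{\left(10,0 \right)}\right) I = \left(-116 + 5\right) \left(- \frac{13}{45}\right) = \left(-111\right) \left(- \frac{13}{45}\right) = \frac{481}{15}$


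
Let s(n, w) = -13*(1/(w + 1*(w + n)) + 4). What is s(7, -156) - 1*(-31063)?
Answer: 9458368/305 ≈ 31011.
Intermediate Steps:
s(n, w) = -52 - 13/(n + 2*w) (s(n, w) = -13*(1/(w + 1*(n + w)) + 4) = -13*(1/(w + (n + w)) + 4) = -13*(1/(n + 2*w) + 4) = -13*(4 + 1/(n + 2*w)) = -52 - 13/(n + 2*w))
s(7, -156) - 1*(-31063) = 13*(-1 - 8*(-156) - 4*7)/(7 + 2*(-156)) - 1*(-31063) = 13*(-1 + 1248 - 28)/(7 - 312) + 31063 = 13*1219/(-305) + 31063 = 13*(-1/305)*1219 + 31063 = -15847/305 + 31063 = 9458368/305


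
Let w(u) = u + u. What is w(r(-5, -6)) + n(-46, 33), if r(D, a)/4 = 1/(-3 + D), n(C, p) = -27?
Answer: -28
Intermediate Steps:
r(D, a) = 4/(-3 + D)
w(u) = 2*u
w(r(-5, -6)) + n(-46, 33) = 2*(4/(-3 - 5)) - 27 = 2*(4/(-8)) - 27 = 2*(4*(-⅛)) - 27 = 2*(-½) - 27 = -1 - 27 = -28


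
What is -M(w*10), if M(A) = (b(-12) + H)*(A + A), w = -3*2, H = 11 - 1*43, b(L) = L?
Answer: -5280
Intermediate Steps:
H = -32 (H = 11 - 43 = -32)
w = -6
M(A) = -88*A (M(A) = (-12 - 32)*(A + A) = -88*A)
-M(w*10) = -(-88)*(-6*10) = -(-88)*(-60) = -1*5280 = -5280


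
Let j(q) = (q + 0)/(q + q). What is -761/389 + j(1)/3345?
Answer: -5090701/2602410 ≈ -1.9561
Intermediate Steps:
j(q) = ½ (j(q) = q/((2*q)) = q*(1/(2*q)) = ½)
-761/389 + j(1)/3345 = -761/389 + (½)/3345 = -761*1/389 + (½)*(1/3345) = -761/389 + 1/6690 = -5090701/2602410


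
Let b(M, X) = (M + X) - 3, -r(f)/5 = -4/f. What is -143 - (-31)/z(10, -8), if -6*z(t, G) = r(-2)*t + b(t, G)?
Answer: -14257/101 ≈ -141.16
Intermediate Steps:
r(f) = 20/f (r(f) = -(-20)/f = 20/f)
b(M, X) = -3 + M + X
z(t, G) = 1/2 - G/6 + 3*t/2 (z(t, G) = -((20/(-2))*t + (-3 + t + G))/6 = -((20*(-1/2))*t + (-3 + G + t))/6 = -(-10*t + (-3 + G + t))/6 = -(-3 + G - 9*t)/6 = 1/2 - G/6 + 3*t/2)
-143 - (-31)/z(10, -8) = -143 - (-31)/(1/2 - 1/6*(-8) + (3/2)*10) = -143 - (-31)/(1/2 + 4/3 + 15) = -143 - (-31)/101/6 = -143 - (-31)*6/101 = -143 - 1*(-186/101) = -143 + 186/101 = -14257/101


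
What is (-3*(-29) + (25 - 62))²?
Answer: 2500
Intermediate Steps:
(-3*(-29) + (25 - 62))² = (87 - 37)² = 50² = 2500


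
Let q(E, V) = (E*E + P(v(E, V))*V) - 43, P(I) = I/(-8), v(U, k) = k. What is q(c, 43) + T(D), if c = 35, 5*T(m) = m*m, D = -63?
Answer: 69787/40 ≈ 1744.7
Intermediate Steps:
P(I) = -I/8 (P(I) = I*(-⅛) = -I/8)
T(m) = m²/5 (T(m) = (m*m)/5 = m²/5)
q(E, V) = -43 + E² - V²/8 (q(E, V) = (E*E + (-V/8)*V) - 43 = (E² - V²/8) - 43 = -43 + E² - V²/8)
q(c, 43) + T(D) = (-43 + 35² - ⅛*43²) + (⅕)*(-63)² = (-43 + 1225 - ⅛*1849) + (⅕)*3969 = (-43 + 1225 - 1849/8) + 3969/5 = 7607/8 + 3969/5 = 69787/40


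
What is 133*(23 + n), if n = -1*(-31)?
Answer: 7182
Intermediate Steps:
n = 31
133*(23 + n) = 133*(23 + 31) = 133*54 = 7182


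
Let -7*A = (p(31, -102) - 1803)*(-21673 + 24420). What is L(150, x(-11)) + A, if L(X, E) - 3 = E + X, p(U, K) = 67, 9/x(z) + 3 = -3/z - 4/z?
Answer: 17716535/26 ≈ 6.8141e+5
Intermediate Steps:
x(z) = 9/(-3 - 7/z) (x(z) = 9/(-3 + (-3/z - 4/z)) = 9/(-3 - 7/z))
L(X, E) = 3 + E + X (L(X, E) = 3 + (E + X) = 3 + E + X)
A = 681256 (A = -(67 - 1803)*(-21673 + 24420)/7 = -(-248)*2747 = -⅐*(-4768792) = 681256)
L(150, x(-11)) + A = (3 - 9*(-11)/(7 + 3*(-11)) + 150) + 681256 = (3 - 9*(-11)/(7 - 33) + 150) + 681256 = (3 - 9*(-11)/(-26) + 150) + 681256 = (3 - 9*(-11)*(-1/26) + 150) + 681256 = (3 - 99/26 + 150) + 681256 = 3879/26 + 681256 = 17716535/26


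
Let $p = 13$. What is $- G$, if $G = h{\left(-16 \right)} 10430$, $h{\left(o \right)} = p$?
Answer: $-135590$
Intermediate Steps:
$h{\left(o \right)} = 13$
$G = 135590$ ($G = 13 \cdot 10430 = 135590$)
$- G = \left(-1\right) 135590 = -135590$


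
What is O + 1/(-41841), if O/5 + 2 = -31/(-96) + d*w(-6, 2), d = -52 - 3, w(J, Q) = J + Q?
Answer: 1461575833/1338912 ≈ 1091.6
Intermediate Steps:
d = -55
O = 104795/96 (O = -10 + 5*(-31/(-96) - 55*(-6 + 2)) = -10 + 5*(-31*(-1/96) - 55*(-4)) = -10 + 5*(31/96 + 220) = -10 + 5*(21151/96) = -10 + 105755/96 = 104795/96 ≈ 1091.6)
O + 1/(-41841) = 104795/96 + 1/(-41841) = 104795/96 - 1/41841 = 1461575833/1338912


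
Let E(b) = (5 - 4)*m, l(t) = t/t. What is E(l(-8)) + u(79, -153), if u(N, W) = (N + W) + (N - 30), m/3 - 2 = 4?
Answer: -7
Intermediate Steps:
l(t) = 1
m = 18 (m = 6 + 3*4 = 6 + 12 = 18)
E(b) = 18 (E(b) = (5 - 4)*18 = 1*18 = 18)
u(N, W) = -30 + W + 2*N (u(N, W) = (N + W) + (-30 + N) = -30 + W + 2*N)
E(l(-8)) + u(79, -153) = 18 + (-30 - 153 + 2*79) = 18 + (-30 - 153 + 158) = 18 - 25 = -7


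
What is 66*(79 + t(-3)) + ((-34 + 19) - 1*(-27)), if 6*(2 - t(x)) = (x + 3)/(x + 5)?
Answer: 5358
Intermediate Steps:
t(x) = 2 - (3 + x)/(6*(5 + x)) (t(x) = 2 - (x + 3)/(6*(x + 5)) = 2 - (3 + x)/(6*(5 + x)))
66*(79 + t(-3)) + ((-34 + 19) - 1*(-27)) = 66*(79 + (57 + 11*(-3))/(6*(5 - 3))) + ((-34 + 19) - 1*(-27)) = 66*(79 + (⅙)*(57 - 33)/2) + (-15 + 27) = 66*(79 + (⅙)*(½)*24) + 12 = 66*(79 + 2) + 12 = 66*81 + 12 = 5346 + 12 = 5358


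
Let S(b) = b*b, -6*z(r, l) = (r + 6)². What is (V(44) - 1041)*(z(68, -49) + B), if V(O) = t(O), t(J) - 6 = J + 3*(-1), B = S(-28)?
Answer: 383684/3 ≈ 1.2789e+5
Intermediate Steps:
z(r, l) = -(6 + r)²/6 (z(r, l) = -(r + 6)²/6 = -(6 + r)²/6)
S(b) = b²
B = 784 (B = (-28)² = 784)
t(J) = 3 + J (t(J) = 6 + (J + 3*(-1)) = 6 + (J - 3) = 6 + (-3 + J) = 3 + J)
V(O) = 3 + O
(V(44) - 1041)*(z(68, -49) + B) = ((3 + 44) - 1041)*(-(6 + 68)²/6 + 784) = (47 - 1041)*(-⅙*74² + 784) = -994*(-⅙*5476 + 784) = -994*(-2738/3 + 784) = -994*(-386/3) = 383684/3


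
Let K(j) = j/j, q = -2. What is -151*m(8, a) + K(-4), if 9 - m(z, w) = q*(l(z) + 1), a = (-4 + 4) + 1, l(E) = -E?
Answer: 756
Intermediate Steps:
a = 1 (a = 0 + 1 = 1)
K(j) = 1
m(z, w) = 11 - 2*z (m(z, w) = 9 - (-2)*(-z + 1) = 9 - (-2)*(1 - z) = 9 - (-2 + 2*z) = 9 + (2 - 2*z) = 11 - 2*z)
-151*m(8, a) + K(-4) = -151*(11 - 2*8) + 1 = -151*(11 - 16) + 1 = -151*(-5) + 1 = 755 + 1 = 756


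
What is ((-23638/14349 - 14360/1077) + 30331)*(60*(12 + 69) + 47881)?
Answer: 22942575551701/14349 ≈ 1.5989e+9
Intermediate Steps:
((-23638/14349 - 14360/1077) + 30331)*(60*(12 + 69) + 47881) = ((-23638*1/14349 - 14360*1/1077) + 30331)*(60*81 + 47881) = ((-23638/14349 - 40/3) + 30331)*(4860 + 47881) = (-214958/14349 + 30331)*52741 = (435004561/14349)*52741 = 22942575551701/14349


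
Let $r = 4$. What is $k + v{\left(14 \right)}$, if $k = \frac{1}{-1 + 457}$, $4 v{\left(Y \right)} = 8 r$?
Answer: $\frac{3649}{456} \approx 8.0022$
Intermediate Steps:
$v{\left(Y \right)} = 8$ ($v{\left(Y \right)} = \frac{8 \cdot 4}{4} = \frac{1}{4} \cdot 32 = 8$)
$k = \frac{1}{456} \approx 0.002193$
$k + v{\left(14 \right)} = \frac{1}{456} + 8 = \frac{3649}{456}$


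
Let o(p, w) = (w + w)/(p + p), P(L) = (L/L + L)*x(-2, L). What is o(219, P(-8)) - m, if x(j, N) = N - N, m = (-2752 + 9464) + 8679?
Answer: -15391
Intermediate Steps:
m = 15391 (m = 6712 + 8679 = 15391)
x(j, N) = 0
P(L) = 0 (P(L) = (L/L + L)*0 = (1 + L)*0 = 0)
o(p, w) = w/p (o(p, w) = (2*w)/((2*p)) = (2*w)*(1/(2*p)) = w/p)
o(219, P(-8)) - m = 0/219 - 1*15391 = 0*(1/219) - 15391 = 0 - 15391 = -15391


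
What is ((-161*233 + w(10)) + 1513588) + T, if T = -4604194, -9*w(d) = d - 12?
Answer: -28153069/9 ≈ -3.1281e+6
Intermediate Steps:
w(d) = 4/3 - d/9 (w(d) = -(d - 12)/9 = -(-12 + d)/9 = 4/3 - d/9)
((-161*233 + w(10)) + 1513588) + T = ((-161*233 + (4/3 - 1/9*10)) + 1513588) - 4604194 = ((-37513 + (4/3 - 10/9)) + 1513588) - 4604194 = ((-37513 + 2/9) + 1513588) - 4604194 = (-337615/9 + 1513588) - 4604194 = 13284677/9 - 4604194 = -28153069/9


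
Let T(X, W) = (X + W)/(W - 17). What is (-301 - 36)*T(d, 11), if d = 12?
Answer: 7751/6 ≈ 1291.8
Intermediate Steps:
T(X, W) = (W + X)/(-17 + W)
(-301 - 36)*T(d, 11) = (-301 - 36)*((11 + 12)/(-17 + 11)) = -337*23/(-6) = -(-337)*23/6 = -337*(-23/6) = 7751/6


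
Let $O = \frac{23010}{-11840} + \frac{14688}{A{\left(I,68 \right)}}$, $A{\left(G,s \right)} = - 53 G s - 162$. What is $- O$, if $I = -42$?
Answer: $\frac{55089069}{29837984} \approx 1.8463$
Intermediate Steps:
$A{\left(G,s \right)} = -162 - 53 G s$ ($A{\left(G,s \right)} = - 53 G s - 162 = -162 - 53 G s$)
$O = - \frac{55089069}{29837984}$ ($O = \frac{23010}{-11840} + \frac{14688}{-162 - \left(-2226\right) 68} = 23010 \left(- \frac{1}{11840}\right) + \frac{14688}{-162 + 151368} = - \frac{2301}{1184} + \frac{14688}{151206} = - \frac{2301}{1184} + 14688 \cdot \frac{1}{151206} = - \frac{2301}{1184} + \frac{2448}{25201} = - \frac{55089069}{29837984} \approx -1.8463$)
$- O = \left(-1\right) \left(- \frac{55089069}{29837984}\right) = \frac{55089069}{29837984}$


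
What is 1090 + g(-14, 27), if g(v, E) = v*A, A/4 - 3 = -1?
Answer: 978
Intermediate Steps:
A = 8 (A = 12 + 4*(-1) = 12 - 4 = 8)
g(v, E) = 8*v (g(v, E) = v*8 = 8*v)
1090 + g(-14, 27) = 1090 + 8*(-14) = 1090 - 112 = 978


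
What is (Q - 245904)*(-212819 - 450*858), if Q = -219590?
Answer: 278793200986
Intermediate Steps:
(Q - 245904)*(-212819 - 450*858) = (-219590 - 245904)*(-212819 - 450*858) = -465494*(-212819 - 386100) = -465494*(-598919) = 278793200986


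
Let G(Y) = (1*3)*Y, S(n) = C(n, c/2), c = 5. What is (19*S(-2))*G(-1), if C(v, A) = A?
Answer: -285/2 ≈ -142.50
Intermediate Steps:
S(n) = 5/2
G(Y) = 3*Y
(19*S(-2))*G(-1) = (19*(5/2))*(3*(-1)) = (95/2)*(-3) = -285/2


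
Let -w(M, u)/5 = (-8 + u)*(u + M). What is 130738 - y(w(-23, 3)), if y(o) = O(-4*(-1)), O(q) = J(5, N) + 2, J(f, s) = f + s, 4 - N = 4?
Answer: 130731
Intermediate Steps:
w(M, u) = -5*(-8 + u)*(M + u) (w(M, u) = -5*(-8 + u)*(u + M) = -5*(-8 + u)*(M + u))
N = 0 (N = 4 - 1*4 = 4 - 4 = 0)
O(q) = 7 (O(q) = (5 + 0) + 2 = 5 + 2 = 7)
y(o) = 7
130738 - y(w(-23, 3)) = 130738 - 1*7 = 130738 - 7 = 130731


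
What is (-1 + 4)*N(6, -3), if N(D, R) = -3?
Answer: -9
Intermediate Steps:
(-1 + 4)*N(6, -3) = (-1 + 4)*(-3) = 3*(-3) = -9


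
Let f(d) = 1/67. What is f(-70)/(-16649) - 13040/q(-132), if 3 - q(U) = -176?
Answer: -14545898499/199671457 ≈ -72.849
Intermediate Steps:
q(U) = 179 (q(U) = 3 - 1*(-176) = 3 + 176 = 179)
f(d) = 1/67
f(-70)/(-16649) - 13040/q(-132) = (1/67)/(-16649) - 13040/179 = (1/67)*(-1/16649) - 13040*1/179 = -1/1115483 - 13040/179 = -14545898499/199671457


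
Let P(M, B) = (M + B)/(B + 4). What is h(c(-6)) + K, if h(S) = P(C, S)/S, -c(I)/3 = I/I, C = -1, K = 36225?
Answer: 108679/3 ≈ 36226.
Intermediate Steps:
P(M, B) = (B + M)/(4 + B)
c(I) = -3 (c(I) = -3*I/I = -3*1 = -3)
h(S) = (-1 + S)/(S*(4 + S)) (h(S) = ((S - 1)/(4 + S))/S = ((-1 + S)/(4 + S))/S = (-1 + S)/(S*(4 + S)))
h(c(-6)) + K = (-1 - 3)/((-3)*(4 - 3)) + 36225 = -1/3*(-4)/1 + 36225 = -1/3*1*(-4) + 36225 = 4/3 + 36225 = 108679/3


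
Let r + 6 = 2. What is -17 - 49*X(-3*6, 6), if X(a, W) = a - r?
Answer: 669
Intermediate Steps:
r = -4 (r = -6 + 2 = -4)
X(a, W) = 4 + a (X(a, W) = a - 1*(-4) = a + 4 = 4 + a)
-17 - 49*X(-3*6, 6) = -17 - 49*(4 - 3*6) = -17 - 49*(4 - 18) = -17 - 49*(-14) = -17 + 686 = 669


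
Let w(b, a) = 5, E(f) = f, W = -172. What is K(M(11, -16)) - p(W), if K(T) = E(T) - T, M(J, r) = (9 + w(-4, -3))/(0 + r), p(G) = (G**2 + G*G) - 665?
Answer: -58503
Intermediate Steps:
p(G) = -665 + 2*G**2 (p(G) = (G**2 + G**2) - 665 = 2*G**2 - 665 = -665 + 2*G**2)
M(J, r) = 14/r (M(J, r) = (9 + 5)/(0 + r) = 14/r)
K(T) = 0 (K(T) = T - T = 0)
K(M(11, -16)) - p(W) = 0 - (-665 + 2*(-172)**2) = 0 - (-665 + 2*29584) = 0 - (-665 + 59168) = 0 - 1*58503 = 0 - 58503 = -58503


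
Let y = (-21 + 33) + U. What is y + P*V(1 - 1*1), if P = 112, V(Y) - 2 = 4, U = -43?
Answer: 641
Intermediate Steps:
V(Y) = 6 (V(Y) = 2 + 4 = 6)
y = -31 (y = (-21 + 33) - 43 = 12 - 43 = -31)
y + P*V(1 - 1*1) = -31 + 112*6 = -31 + 672 = 641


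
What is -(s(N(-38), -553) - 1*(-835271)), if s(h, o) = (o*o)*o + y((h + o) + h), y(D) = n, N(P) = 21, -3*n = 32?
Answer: 504831350/3 ≈ 1.6828e+8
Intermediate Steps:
n = -32/3 (n = -⅓*32 = -32/3 ≈ -10.667)
y(D) = -32/3
s(h, o) = -32/3 + o³ (s(h, o) = (o*o)*o - 32/3 = o²*o - 32/3 = o³ - 32/3 = -32/3 + o³)
-(s(N(-38), -553) - 1*(-835271)) = -((-32/3 + (-553)³) - 1*(-835271)) = -((-32/3 - 169112377) + 835271) = -(-507337163/3 + 835271) = -1*(-504831350/3) = 504831350/3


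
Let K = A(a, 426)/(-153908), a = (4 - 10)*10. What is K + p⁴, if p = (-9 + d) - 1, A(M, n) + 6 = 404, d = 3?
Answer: 184766355/76954 ≈ 2401.0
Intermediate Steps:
a = -60 (a = -6*10 = -60)
A(M, n) = 398 (A(M, n) = -6 + 404 = 398)
K = -199/76954 (K = 398/(-153908) = 398*(-1/153908) = -199/76954 ≈ -0.0025860)
p = -7 (p = (-9 + 3) - 1 = -6 - 1 = -7)
K + p⁴ = -199/76954 + (-7)⁴ = -199/76954 + 2401 = 184766355/76954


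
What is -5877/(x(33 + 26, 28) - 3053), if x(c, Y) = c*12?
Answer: 5877/2345 ≈ 2.5062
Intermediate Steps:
x(c, Y) = 12*c
-5877/(x(33 + 26, 28) - 3053) = -5877/(12*(33 + 26) - 3053) = -5877/(12*59 - 3053) = -5877/(708 - 3053) = -5877/(-2345) = -5877*(-1/2345) = 5877/2345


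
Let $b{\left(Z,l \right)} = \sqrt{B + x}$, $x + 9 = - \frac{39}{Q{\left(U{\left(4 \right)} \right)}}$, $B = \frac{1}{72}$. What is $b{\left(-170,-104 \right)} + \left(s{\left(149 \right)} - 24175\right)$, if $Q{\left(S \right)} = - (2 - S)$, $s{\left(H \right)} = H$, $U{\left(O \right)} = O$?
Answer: $-24026 + \frac{i \sqrt{4102}}{12} \approx -24026.0 + 5.3372 i$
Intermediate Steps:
$B = \frac{1}{72} \approx 0.013889$
$Q{\left(S \right)} = -2 + S$
$x = - \frac{57}{2}$ ($x = -9 - \frac{39}{-2 + 4} = -9 - \frac{39}{2} = - \frac{57}{2} \approx -28.5$)
$b{\left(Z,l \right)} = \frac{i \sqrt{4102}}{12}$ ($b{\left(Z,l \right)} = \sqrt{\frac{1}{72} - \frac{57}{2}} = \sqrt{- \frac{2051}{72}} = \frac{i \sqrt{4102}}{12}$)
$b{\left(-170,-104 \right)} + \left(s{\left(149 \right)} - 24175\right) = \frac{i \sqrt{4102}}{12} + \left(149 - 24175\right) = \frac{i \sqrt{4102}}{12} - 24026 = -24026 + \frac{i \sqrt{4102}}{12}$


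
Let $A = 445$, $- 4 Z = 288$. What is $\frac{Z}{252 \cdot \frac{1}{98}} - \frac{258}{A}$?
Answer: $- \frac{12718}{445} \approx -28.58$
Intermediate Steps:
$Z = -72$ ($Z = \left(- \frac{1}{4}\right) 288 = -72$)
$\frac{Z}{252 \cdot \frac{1}{98}} - \frac{258}{A} = - \frac{72}{252 \cdot \frac{1}{98}} - \frac{258}{445} = - \frac{72}{\frac{18}{7}} - \frac{258}{445} = \left(-72\right) \frac{7}{18} - \frac{258}{445} = -28 - \frac{258}{445} = - \frac{12718}{445}$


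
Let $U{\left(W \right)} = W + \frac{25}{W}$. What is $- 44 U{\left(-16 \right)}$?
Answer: $\frac{3091}{4} \approx 772.75$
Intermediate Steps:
$- 44 U{\left(-16 \right)} = - 44 \left(-16 + \frac{25}{-16}\right) = - 44 \left(-16 + 25 \left(- \frac{1}{16}\right)\right) = - 44 \left(-16 - \frac{25}{16}\right) = \left(-44\right) \left(- \frac{281}{16}\right) = \frac{3091}{4}$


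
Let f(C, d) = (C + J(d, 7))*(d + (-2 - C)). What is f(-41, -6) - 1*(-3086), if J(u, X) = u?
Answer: 1535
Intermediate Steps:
f(C, d) = (C + d)*(-2 + d - C) (f(C, d) = (C + d)*(d + (-2 - C)) = (C + d)*(-2 + d - C))
f(-41, -6) - 1*(-3086) = ((-6)**2 - 1*(-41)**2 - 2*(-41) - 2*(-6)) - 1*(-3086) = (36 - 1*1681 + 82 + 12) + 3086 = (36 - 1681 + 82 + 12) + 3086 = -1551 + 3086 = 1535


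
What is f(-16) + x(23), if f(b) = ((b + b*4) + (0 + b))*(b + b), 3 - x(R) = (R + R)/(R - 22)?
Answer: 3029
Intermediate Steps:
x(R) = 3 - 2*R/(-22 + R) (x(R) = 3 - (R + R)/(R - 22) = 3 - 2*R/(-22 + R))
f(b) = 12*b² (f(b) = ((b + 4*b) + b)*(2*b) = (5*b + b)*(2*b) = (6*b)*(2*b) = 12*b²)
f(-16) + x(23) = 12*(-16)² + (-66 + 23)/(-22 + 23) = 12*256 - 43/1 = 3072 + 1*(-43) = 3072 - 43 = 3029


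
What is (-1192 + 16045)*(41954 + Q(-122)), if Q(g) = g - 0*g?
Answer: 621330696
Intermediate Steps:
Q(g) = g (Q(g) = g - 1*0 = g + 0 = g)
(-1192 + 16045)*(41954 + Q(-122)) = (-1192 + 16045)*(41954 - 122) = 14853*41832 = 621330696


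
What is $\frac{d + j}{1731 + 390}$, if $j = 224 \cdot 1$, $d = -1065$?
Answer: $- \frac{841}{2121} \approx -0.39651$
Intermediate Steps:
$j = 224$
$\frac{d + j}{1731 + 390} = \frac{-1065 + 224}{1731 + 390} = - \frac{841}{2121}$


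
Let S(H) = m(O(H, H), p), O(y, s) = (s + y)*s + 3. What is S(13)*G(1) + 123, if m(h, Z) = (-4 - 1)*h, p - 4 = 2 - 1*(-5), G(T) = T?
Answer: -1582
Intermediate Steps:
O(y, s) = 3 + s*(s + y) (O(y, s) = s*(s + y) + 3 = 3 + s*(s + y))
p = 11 (p = 4 + (2 - 1*(-5)) = 4 + (2 + 5) = 4 + 7 = 11)
m(h, Z) = -5*h
S(H) = -15 - 10*H² (S(H) = -5*(3 + H² + H*H) = -5*(3 + H² + H²) = -5*(3 + 2*H²) = -15 - 10*H²)
S(13)*G(1) + 123 = (-15 - 10*13²)*1 + 123 = (-15 - 10*169)*1 + 123 = (-15 - 1690)*1 + 123 = -1705*1 + 123 = -1705 + 123 = -1582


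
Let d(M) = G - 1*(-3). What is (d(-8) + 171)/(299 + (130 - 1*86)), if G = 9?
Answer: 183/343 ≈ 0.53353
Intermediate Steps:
d(M) = 12 (d(M) = 9 - 1*(-3) = 9 + 3 = 12)
(d(-8) + 171)/(299 + (130 - 1*86)) = (12 + 171)/(299 + (130 - 1*86)) = 183/(299 + (130 - 86)) = 183/(299 + 44) = 183/343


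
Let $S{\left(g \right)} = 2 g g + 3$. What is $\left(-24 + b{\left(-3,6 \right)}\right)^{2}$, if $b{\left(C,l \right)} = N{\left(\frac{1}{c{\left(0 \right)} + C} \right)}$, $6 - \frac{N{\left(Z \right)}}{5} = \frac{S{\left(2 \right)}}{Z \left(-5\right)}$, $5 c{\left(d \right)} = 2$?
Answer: $\frac{12769}{25} \approx 510.76$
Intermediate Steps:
$c{\left(d \right)} = \frac{2}{5}$ ($c{\left(d \right)} = \frac{1}{5} \cdot 2 = \frac{2}{5}$)
$S{\left(g \right)} = 3 + 2 g^{2}$ ($S{\left(g \right)} = 2 g^{2} + 3 = 3 + 2 g^{2}$)
$N{\left(Z \right)} = 30 + \frac{11}{Z}$ ($N{\left(Z \right)} = 30 - 5 \frac{3 + 2 \cdot 2^{2}}{Z \left(-5\right)} = 30 - 5 \frac{3 + 2 \cdot 4}{\left(-5\right) Z} = 30 - 5 \left(3 + 8\right) \left(- \frac{1}{5 Z}\right) = 30 - 5 \cdot 11 \left(- \frac{1}{5 Z}\right) = 30 - 5 \left(- \frac{11}{5 Z}\right) = 30 + \frac{11}{Z}$)
$b{\left(C,l \right)} = \frac{172}{5} + 11 C$ ($b{\left(C,l \right)} = 30 + \frac{11}{\frac{1}{\frac{2}{5} + C}} = 30 + 11 \left(\frac{2}{5} + C\right) = 30 + \left(\frac{22}{5} + 11 C\right) = \frac{172}{5} + 11 C$)
$\left(-24 + b{\left(-3,6 \right)}\right)^{2} = \left(-24 + \left(\frac{172}{5} + 11 \left(-3\right)\right)\right)^{2} = \left(-24 + \left(\frac{172}{5} - 33\right)\right)^{2} = \left(-24 + \frac{7}{5}\right)^{2} = \left(- \frac{113}{5}\right)^{2} = \frac{12769}{25}$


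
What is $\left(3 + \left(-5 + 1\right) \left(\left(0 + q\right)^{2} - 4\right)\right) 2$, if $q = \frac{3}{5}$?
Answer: $\frac{878}{25} \approx 35.12$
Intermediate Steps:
$q = \frac{3}{5}$ ($q = 3 \cdot \frac{1}{5} = \frac{3}{5} \approx 0.6$)
$\left(3 + \left(-5 + 1\right) \left(\left(0 + q\right)^{2} - 4\right)\right) 2 = \left(3 + \left(-5 + 1\right) \left(\left(0 + \frac{3}{5}\right)^{2} - 4\right)\right) 2 = \left(3 - 4 \left(\left(\frac{3}{5}\right)^{2} - 4\right)\right) 2 = \left(3 - 4 \left(\frac{9}{25} - 4\right)\right) 2 = \left(3 - - \frac{364}{25}\right) 2 = \left(3 + \frac{364}{25}\right) 2 = \frac{439}{25} \cdot 2 = \frac{878}{25}$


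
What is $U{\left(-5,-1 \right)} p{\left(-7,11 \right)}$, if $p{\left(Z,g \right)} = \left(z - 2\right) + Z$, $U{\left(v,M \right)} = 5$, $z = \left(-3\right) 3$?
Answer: $-90$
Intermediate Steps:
$z = -9$
$p{\left(Z,g \right)} = -11 + Z$ ($p{\left(Z,g \right)} = \left(-9 - 2\right) + Z = -11 + Z$)
$U{\left(-5,-1 \right)} p{\left(-7,11 \right)} = 5 \left(-11 - 7\right) = 5 \left(-18\right) = -90$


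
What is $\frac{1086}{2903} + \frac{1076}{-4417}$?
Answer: $\frac{1673234}{12822551} \approx 0.13049$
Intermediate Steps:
$\frac{1086}{2903} + \frac{1076}{-4417} = 1086 \cdot \frac{1}{2903} + 1076 \left(- \frac{1}{4417}\right) = \frac{1086}{2903} - \frac{1076}{4417} = \frac{1673234}{12822551}$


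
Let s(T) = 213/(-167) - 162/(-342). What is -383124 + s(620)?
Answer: -1215654996/3173 ≈ -3.8313e+5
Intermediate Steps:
s(T) = -2544/3173 (s(T) = 213*(-1/167) - 162*(-1/342) = -213/167 + 9/19 = -2544/3173)
-383124 + s(620) = -383124 - 2544/3173 = -1215654996/3173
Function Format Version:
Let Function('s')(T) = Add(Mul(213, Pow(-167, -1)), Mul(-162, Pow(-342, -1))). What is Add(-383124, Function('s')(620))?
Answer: Rational(-1215654996, 3173) ≈ -3.8313e+5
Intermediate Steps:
Function('s')(T) = Rational(-2544, 3173) (Function('s')(T) = Add(Mul(213, Rational(-1, 167)), Mul(-162, Rational(-1, 342))) = Add(Rational(-213, 167), Rational(9, 19)) = Rational(-2544, 3173))
Add(-383124, Function('s')(620)) = Add(-383124, Rational(-2544, 3173)) = Rational(-1215654996, 3173)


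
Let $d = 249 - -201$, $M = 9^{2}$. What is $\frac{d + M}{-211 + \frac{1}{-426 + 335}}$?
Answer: $- \frac{48321}{19202} \approx -2.5165$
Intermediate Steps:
$M = 81$
$d = 450$ ($d = 249 + 201 = 450$)
$\frac{d + M}{-211 + \frac{1}{-426 + 335}} = \frac{450 + 81}{-211 + \frac{1}{-426 + 335}} = \frac{531}{-211 + \frac{1}{-91}} = \frac{531}{-211 - \frac{1}{91}} = \frac{531}{- \frac{19202}{91}} = 531 \left(- \frac{91}{19202}\right) = - \frac{48321}{19202}$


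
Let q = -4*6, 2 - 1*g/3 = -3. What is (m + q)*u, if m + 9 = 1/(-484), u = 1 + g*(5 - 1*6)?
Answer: 111811/242 ≈ 462.03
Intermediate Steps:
g = 15 (g = 6 - 3*(-3) = 6 + 9 = 15)
u = -14 (u = 1 + 15*(5 - 1*6) = 1 + 15*(5 - 6) = 1 + 15*(-1) = 1 - 15 = -14)
q = -24
m = -4357/484 (m = -9 + 1/(-484) = -9 - 1/484 = -4357/484 ≈ -9.0021)
(m + q)*u = (-4357/484 - 24)*(-14) = -15973/484*(-14) = 111811/242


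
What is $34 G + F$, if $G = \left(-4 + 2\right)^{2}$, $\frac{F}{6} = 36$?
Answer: $352$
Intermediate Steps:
$F = 216$ ($F = 6 \cdot 36 = 216$)
$G = 4$ ($G = \left(-2\right)^{2} = 4$)
$34 G + F = 34 \cdot 4 + 216 = 136 + 216 = 352$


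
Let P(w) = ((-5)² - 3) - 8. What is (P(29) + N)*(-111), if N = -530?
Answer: 57276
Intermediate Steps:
P(w) = 14 (P(w) = (25 - 3) - 8 = 22 - 8 = 14)
(P(29) + N)*(-111) = (14 - 530)*(-111) = -516*(-111) = 57276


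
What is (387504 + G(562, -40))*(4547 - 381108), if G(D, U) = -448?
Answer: -145750194416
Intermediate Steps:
(387504 + G(562, -40))*(4547 - 381108) = (387504 - 448)*(4547 - 381108) = 387056*(-376561) = -145750194416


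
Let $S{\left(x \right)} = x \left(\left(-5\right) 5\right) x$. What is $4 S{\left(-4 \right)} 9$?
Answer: $-14400$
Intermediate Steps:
$S{\left(x \right)} = - 25 x^{2}$ ($S{\left(x \right)} = x \left(-25\right) x = - 25 x x = - 25 x^{2}$)
$4 S{\left(-4 \right)} 9 = 4 \left(- 25 \left(-4\right)^{2}\right) 9 = 4 \left(\left(-25\right) 16\right) 9 = 4 \left(-400\right) 9 = \left(-1600\right) 9 = -14400$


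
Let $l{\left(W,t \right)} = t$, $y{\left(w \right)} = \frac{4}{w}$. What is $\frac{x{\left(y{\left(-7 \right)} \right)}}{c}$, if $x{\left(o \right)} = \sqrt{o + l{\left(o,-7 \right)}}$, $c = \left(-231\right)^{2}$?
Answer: $\frac{i \sqrt{371}}{373527} \approx 5.1566 \cdot 10^{-5} i$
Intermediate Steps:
$c = 53361$
$x{\left(o \right)} = \sqrt{-7 + o}$ ($x{\left(o \right)} = \sqrt{o - 7} = \sqrt{-7 + o}$)
$\frac{x{\left(y{\left(-7 \right)} \right)}}{c} = \frac{\sqrt{-7 + \frac{4}{-7}}}{53361} = \sqrt{-7 + 4 \left(- \frac{1}{7}\right)} \frac{1}{53361} = \sqrt{-7 - \frac{4}{7}} \cdot \frac{1}{53361} = \sqrt{- \frac{53}{7}} \cdot \frac{1}{53361} = \frac{i \sqrt{371}}{7} \cdot \frac{1}{53361} = \frac{i \sqrt{371}}{373527}$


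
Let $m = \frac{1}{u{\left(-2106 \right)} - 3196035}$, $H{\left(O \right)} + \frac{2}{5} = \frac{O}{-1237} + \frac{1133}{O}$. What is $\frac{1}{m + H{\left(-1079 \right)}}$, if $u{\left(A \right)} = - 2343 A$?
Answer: $- \frac{11600898447645}{6702699112643} \approx -1.7308$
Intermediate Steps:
$H{\left(O \right)} = - \frac{2}{5} + \frac{1133}{O} - \frac{O}{1237}$ ($H{\left(O \right)} = - \frac{2}{5} + \left(\frac{O}{-1237} + \frac{1133}{O}\right) = - \frac{2}{5} + \left(O \left(- \frac{1}{1237}\right) + \frac{1133}{O}\right) = - \frac{2}{5} - \left(- \frac{1133}{O} + \frac{O}{1237}\right) = - \frac{2}{5} + \frac{1133}{O} - \frac{O}{1237}$)
$m = \frac{1}{1738323}$ ($m = \frac{1}{\left(-2343\right) \left(-2106\right) - 3196035} = \frac{1}{4934358 - 3196035} = \frac{1}{1738323} \approx 5.7527 \cdot 10^{-7}$)
$\frac{1}{m + H{\left(-1079 \right)}} = \frac{1}{\frac{1}{1738323} - \left(- \frac{2921}{6185} + \frac{1133}{1079}\right)} = \frac{1}{\frac{1}{1738323} + \left(- \frac{2}{5} + 1133 \left(- \frac{1}{1079}\right) + \frac{1079}{1237}\right)} = \frac{1}{\frac{1}{1738323} - \frac{3855846}{6673615}} = \frac{1}{- \frac{6702699112643}{11600898447645}} = - \frac{11600898447645}{6702699112643}$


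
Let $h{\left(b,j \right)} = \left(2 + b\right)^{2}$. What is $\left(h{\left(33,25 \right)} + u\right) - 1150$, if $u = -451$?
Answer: $-376$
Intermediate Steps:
$\left(h{\left(33,25 \right)} + u\right) - 1150 = \left(\left(2 + 33\right)^{2} - 451\right) - 1150 = \left(35^{2} - 451\right) - 1150 = \left(1225 - 451\right) - 1150 = 774 - 1150 = -376$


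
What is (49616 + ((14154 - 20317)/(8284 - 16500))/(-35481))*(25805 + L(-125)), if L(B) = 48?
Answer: 373928852698909369/291511896 ≈ 1.2827e+9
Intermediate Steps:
(49616 + ((14154 - 20317)/(8284 - 16500))/(-35481))*(25805 + L(-125)) = (49616 + ((14154 - 20317)/(8284 - 16500))/(-35481))*(25805 + 48) = (49616 - 6163/(-8216)*(-1/35481))*25853 = (49616 - 6163*(-1/8216)*(-1/35481))*25853 = (49616 + (6163/8216)*(-1/35481))*25853 = (49616 - 6163/291511896)*25853 = (14463654225773/291511896)*25853 = 373928852698909369/291511896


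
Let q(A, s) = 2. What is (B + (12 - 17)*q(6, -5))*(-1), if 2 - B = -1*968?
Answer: -960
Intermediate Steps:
B = 970 (B = 2 - (-1)*968 = 2 - 1*(-968) = 2 + 968 = 970)
(B + (12 - 17)*q(6, -5))*(-1) = (970 + (12 - 17)*2)*(-1) = (970 - 5*2)*(-1) = (970 - 10)*(-1) = 960*(-1) = -960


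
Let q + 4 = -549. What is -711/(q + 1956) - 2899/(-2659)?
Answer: 2176748/3730577 ≈ 0.58349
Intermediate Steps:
q = -553 (q = -4 - 549 = -553)
-711/(q + 1956) - 2899/(-2659) = -711/(-553 + 1956) - 2899/(-2659) = -711/1403 - 2899*(-1/2659) = -711*1/1403 + 2899/2659 = -711/1403 + 2899/2659 = 2176748/3730577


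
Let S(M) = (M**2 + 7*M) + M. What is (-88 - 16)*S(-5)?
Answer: 1560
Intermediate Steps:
S(M) = M**2 + 8*M
(-88 - 16)*S(-5) = (-88 - 16)*(-5*(8 - 5)) = -(-520)*3 = -104*(-15) = 1560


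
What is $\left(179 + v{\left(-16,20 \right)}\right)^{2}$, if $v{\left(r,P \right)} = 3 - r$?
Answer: $39204$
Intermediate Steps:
$\left(179 + v{\left(-16,20 \right)}\right)^{2} = \left(179 + \left(3 - -16\right)\right)^{2} = \left(179 + \left(3 + 16\right)\right)^{2} = \left(179 + 19\right)^{2} = 198^{2} = 39204$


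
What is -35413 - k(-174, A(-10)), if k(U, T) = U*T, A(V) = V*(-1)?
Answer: -33673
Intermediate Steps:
A(V) = -V
k(U, T) = T*U
-35413 - k(-174, A(-10)) = -35413 - (-1*(-10))*(-174) = -35413 - 10*(-174) = -35413 - 1*(-1740) = -35413 + 1740 = -33673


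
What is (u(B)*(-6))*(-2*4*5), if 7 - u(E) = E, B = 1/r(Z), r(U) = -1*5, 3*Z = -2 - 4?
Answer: 1728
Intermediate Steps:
Z = -2 (Z = (-2 - 4)/3 = (⅓)*(-6) = -2)
r(U) = -5
B = -⅕ (B = 1/(-5) = -⅕ ≈ -0.20000)
u(E) = 7 - E
(u(B)*(-6))*(-2*4*5) = ((7 - 1*(-⅕))*(-6))*(-2*4*5) = ((7 + ⅕)*(-6))*(-8*5) = ((36/5)*(-6))*(-40) = -216/5*(-40) = 1728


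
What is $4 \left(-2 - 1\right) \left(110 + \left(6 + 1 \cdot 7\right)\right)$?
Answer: $-1476$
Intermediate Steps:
$4 \left(-2 - 1\right) \left(110 + \left(6 + 1 \cdot 7\right)\right) = 4 \left(-3\right) \left(110 + \left(6 + 7\right)\right) = - 12 \left(110 + 13\right) = \left(-12\right) 123 = -1476$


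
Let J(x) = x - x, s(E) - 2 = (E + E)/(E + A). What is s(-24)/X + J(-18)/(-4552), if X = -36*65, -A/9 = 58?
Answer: -19/21294 ≈ -0.00089227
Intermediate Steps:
A = -522 (A = -9*58 = -522)
s(E) = 2 + 2*E/(-522 + E) (s(E) = 2 + (E + E)/(E - 522) = 2 + (2*E)/(-522 + E) = 2 + 2*E/(-522 + E))
X = -2340
J(x) = 0
s(-24)/X + J(-18)/(-4552) = (4*(-261 - 24)/(-522 - 24))/(-2340) + 0/(-4552) = (4*(-285)/(-546))*(-1/2340) + 0*(-1/4552) = (4*(-1/546)*(-285))*(-1/2340) + 0 = (190/91)*(-1/2340) + 0 = -19/21294 + 0 = -19/21294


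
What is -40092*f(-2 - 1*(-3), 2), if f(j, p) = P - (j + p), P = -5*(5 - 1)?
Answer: 922116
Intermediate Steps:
P = -20 (P = -5*4 = -20)
f(j, p) = -20 - j - p (f(j, p) = -20 - (j + p) = -20 + (-j - p) = -20 - j - p)
-40092*f(-2 - 1*(-3), 2) = -40092*(-20 - (-2 - 1*(-3)) - 1*2) = -40092*(-20 - (-2 + 3) - 2) = -40092*(-20 - 1*1 - 2) = -40092*(-20 - 1 - 2) = -40092*(-23) = 922116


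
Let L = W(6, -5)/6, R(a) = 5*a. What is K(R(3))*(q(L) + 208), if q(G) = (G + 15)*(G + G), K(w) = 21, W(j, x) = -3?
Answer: 8127/2 ≈ 4063.5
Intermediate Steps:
L = -1/2 (L = -3/6 = -3*1/6 = -1/2 ≈ -0.50000)
q(G) = 2*G*(15 + G) (q(G) = (15 + G)*(2*G) = 2*G*(15 + G))
K(R(3))*(q(L) + 208) = 21*(2*(-1/2)*(15 - 1/2) + 208) = 21*(2*(-1/2)*(29/2) + 208) = 21*(-29/2 + 208) = 21*(387/2) = 8127/2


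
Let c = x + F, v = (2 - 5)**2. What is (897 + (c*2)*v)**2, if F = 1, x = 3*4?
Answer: 1279161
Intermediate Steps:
x = 12
v = 9 (v = (-3)**2 = 9)
c = 13 (c = 12 + 1 = 13)
(897 + (c*2)*v)**2 = (897 + (13*2)*9)**2 = (897 + 26*9)**2 = (897 + 234)**2 = 1131**2 = 1279161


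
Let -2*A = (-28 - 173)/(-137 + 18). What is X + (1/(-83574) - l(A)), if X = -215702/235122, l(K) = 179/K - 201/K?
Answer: -5917296698371/219425960646 ≈ -26.967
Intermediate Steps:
A = -201/238 (A = -(-28 - 173)/(2*(-137 + 18)) = -(-201)/(2*(-119)) = -(-201)*(-1)/(2*119) = -½*201/119 = -201/238 ≈ -0.84454)
l(K) = -22/K
X = -107851/117561 (X = -215702*1/235122 = -107851/117561 ≈ -0.91740)
X + (1/(-83574) - l(A)) = -107851/117561 + (1/(-83574) - (-22)/(-201/238)) = -107851/117561 + (-1/83574 - (-22)*(-238)/201) = -107851/117561 + (-1/83574 - 1*5236/201) = -107851/117561 + (-1/83574 - 5236/201) = -107851/117561 - 145864555/5599458 = -5917296698371/219425960646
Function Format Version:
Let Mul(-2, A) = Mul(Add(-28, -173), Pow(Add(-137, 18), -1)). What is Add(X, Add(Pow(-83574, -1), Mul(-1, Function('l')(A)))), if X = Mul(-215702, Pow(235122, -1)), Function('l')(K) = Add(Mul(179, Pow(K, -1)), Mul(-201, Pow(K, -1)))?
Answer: Rational(-5917296698371, 219425960646) ≈ -26.967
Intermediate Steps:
A = Rational(-201, 238) (A = Mul(Rational(-1, 2), Mul(Add(-28, -173), Pow(Add(-137, 18), -1))) = Mul(Rational(-1, 2), Mul(-201, Pow(-119, -1))) = Mul(Rational(-1, 2), Mul(-201, Rational(-1, 119))) = Mul(Rational(-1, 2), Rational(201, 119)) = Rational(-201, 238) ≈ -0.84454)
Function('l')(K) = Mul(-22, Pow(K, -1))
X = Rational(-107851, 117561) (X = Mul(-215702, Rational(1, 235122)) = Rational(-107851, 117561) ≈ -0.91740)
Add(X, Add(Pow(-83574, -1), Mul(-1, Function('l')(A)))) = Add(Rational(-107851, 117561), Add(Pow(-83574, -1), Mul(-1, Mul(-22, Pow(Rational(-201, 238), -1))))) = Add(Rational(-107851, 117561), Add(Rational(-1, 83574), Mul(-1, Mul(-22, Rational(-238, 201))))) = Add(Rational(-107851, 117561), Add(Rational(-1, 83574), Mul(-1, Rational(5236, 201)))) = Add(Rational(-107851, 117561), Add(Rational(-1, 83574), Rational(-5236, 201))) = Add(Rational(-107851, 117561), Rational(-145864555, 5599458)) = Rational(-5917296698371, 219425960646)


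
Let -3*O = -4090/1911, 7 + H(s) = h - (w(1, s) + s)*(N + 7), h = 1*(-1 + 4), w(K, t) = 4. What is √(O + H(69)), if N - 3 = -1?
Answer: I*√49210499/273 ≈ 25.696*I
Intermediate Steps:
N = 2 (N = 3 - 1 = 2)
h = 3 (h = 1*3 = 3)
H(s) = -40 - 9*s (H(s) = -7 + (3 - (4 + s)*(2 + 7)) = -7 + (3 - (4 + s)*9) = -7 + (3 - (36 + 9*s)) = -7 + (3 + (-36 - 9*s)) = -7 + (-33 - 9*s) = -40 - 9*s)
O = 4090/5733 (O = -(-4090)/(3*1911) = -⅓*(-4090/1911) = 4090/5733 ≈ 0.71341)
√(O + H(69)) = √(4090/5733 + (-40 - 9*69)) = √(4090/5733 + (-40 - 621)) = √(4090/5733 - 661) = √(-3785423/5733) = I*√49210499/273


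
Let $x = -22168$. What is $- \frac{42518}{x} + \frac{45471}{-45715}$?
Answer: $\frac{467854621}{506705060} \approx 0.92333$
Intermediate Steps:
$- \frac{42518}{x} + \frac{45471}{-45715} = - \frac{42518}{-22168} + \frac{45471}{-45715} = \left(-42518\right) \left(- \frac{1}{22168}\right) + 45471 \left(- \frac{1}{45715}\right) = \frac{21259}{11084} - \frac{45471}{45715} = \frac{467854621}{506705060}$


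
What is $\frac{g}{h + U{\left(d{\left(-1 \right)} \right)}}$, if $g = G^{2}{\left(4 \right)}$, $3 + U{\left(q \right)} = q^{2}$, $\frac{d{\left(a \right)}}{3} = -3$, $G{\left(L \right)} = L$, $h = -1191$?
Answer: $- \frac{16}{1113} \approx -0.014376$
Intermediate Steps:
$d{\left(a \right)} = -9$ ($d{\left(a \right)} = 3 \left(-3\right) = -9$)
$U{\left(q \right)} = -3 + q^{2}$
$g = 16$ ($g = 4^{2} = 16$)
$\frac{g}{h + U{\left(d{\left(-1 \right)} \right)}} = \frac{16}{-1191 - \left(3 - \left(-9\right)^{2}\right)} = \frac{16}{-1191 + \left(-3 + 81\right)} = \frac{16}{-1191 + 78} = \frac{16}{-1113} = 16 \left(- \frac{1}{1113}\right) = - \frac{16}{1113}$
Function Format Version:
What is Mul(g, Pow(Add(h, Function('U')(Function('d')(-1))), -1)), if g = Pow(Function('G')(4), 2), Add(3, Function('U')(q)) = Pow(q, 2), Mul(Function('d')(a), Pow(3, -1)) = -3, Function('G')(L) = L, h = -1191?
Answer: Rational(-16, 1113) ≈ -0.014376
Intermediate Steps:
Function('d')(a) = -9 (Function('d')(a) = Mul(3, -3) = -9)
Function('U')(q) = Add(-3, Pow(q, 2))
g = 16 (g = Pow(4, 2) = 16)
Mul(g, Pow(Add(h, Function('U')(Function('d')(-1))), -1)) = Mul(16, Pow(Add(-1191, Add(-3, Pow(-9, 2))), -1)) = Mul(16, Pow(Add(-1191, Add(-3, 81)), -1)) = Mul(16, Pow(Add(-1191, 78), -1)) = Mul(16, Pow(-1113, -1)) = Mul(16, Rational(-1, 1113)) = Rational(-16, 1113)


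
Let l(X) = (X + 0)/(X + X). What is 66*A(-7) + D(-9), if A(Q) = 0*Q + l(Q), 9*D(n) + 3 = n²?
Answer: 125/3 ≈ 41.667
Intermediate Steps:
l(X) = ½ (l(X) = X/((2*X)) = X*(1/(2*X)) = ½)
D(n) = -⅓ + n²/9
A(Q) = ½ (A(Q) = 0*Q + ½ = 0 + ½ = ½)
66*A(-7) + D(-9) = 66*(½) + (-⅓ + (⅑)*(-9)²) = 33 + (-⅓ + (⅑)*81) = 33 + (-⅓ + 9) = 33 + 26/3 = 125/3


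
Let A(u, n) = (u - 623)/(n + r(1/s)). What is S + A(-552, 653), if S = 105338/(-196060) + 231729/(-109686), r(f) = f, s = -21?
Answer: -54668377068829/12286544564080 ≈ -4.4494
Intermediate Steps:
A(u, n) = (-623 + u)/(-1/21 + n) (A(u, n) = (u - 623)/(n + 1/(-21)) = (-623 + u)/(n - 1/21) = (-623 + u)/(-1/21 + n))
S = -2374453817/896043215 (S = 105338*(-1/196060) + 231729*(-1/109686) = -52669/98030 - 77243/36562 = -2374453817/896043215 ≈ -2.6499)
S + A(-552, 653) = -2374453817/896043215 + 21*(-623 - 552)/(-1 + 21*653) = -2374453817/896043215 + 21*(-1175)/(-1 + 13713) = -2374453817/896043215 + 21*(-1175)/13712 = -2374453817/896043215 + 21*(1/13712)*(-1175) = -2374453817/896043215 - 24675/13712 = -54668377068829/12286544564080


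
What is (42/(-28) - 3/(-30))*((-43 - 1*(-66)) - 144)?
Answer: 847/5 ≈ 169.40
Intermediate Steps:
(42/(-28) - 3/(-30))*((-43 - 1*(-66)) - 144) = (42*(-1/28) - 3*(-1/30))*((-43 + 66) - 144) = (-3/2 + 1/10)*(23 - 144) = -7/5*(-121) = 847/5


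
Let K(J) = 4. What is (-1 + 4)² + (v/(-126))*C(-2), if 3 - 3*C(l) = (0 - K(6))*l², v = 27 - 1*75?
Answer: 719/63 ≈ 11.413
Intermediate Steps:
v = -48 (v = 27 - 75 = -48)
C(l) = 1 + 4*l²/3 (C(l) = 1 - (0 - 1*4)*l²/3 = 1 - (0 - 4)*l²/3 = 1 - (-4)*l²/3 = 1 + 4*l²/3)
(-1 + 4)² + (v/(-126))*C(-2) = (-1 + 4)² + (-48/(-126))*(1 + (4/3)*(-2)²) = 3² + (-48*(-1/126))*(1 + (4/3)*4) = 9 + 8*(1 + 16/3)/21 = 9 + (8/21)*(19/3) = 9 + 152/63 = 719/63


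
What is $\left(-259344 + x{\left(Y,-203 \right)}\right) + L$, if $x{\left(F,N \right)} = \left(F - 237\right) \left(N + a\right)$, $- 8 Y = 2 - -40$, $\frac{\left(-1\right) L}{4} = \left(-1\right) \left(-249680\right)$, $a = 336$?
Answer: $- \frac{5161133}{4} \approx -1.2903 \cdot 10^{6}$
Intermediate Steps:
$L = -998720$ ($L = - 4 \left(\left(-1\right) \left(-249680\right)\right) = \left(-4\right) 249680 = -998720$)
$Y = - \frac{21}{4}$ ($Y = - \frac{2 - -40}{8} = - \frac{2 + 40}{8} = \left(- \frac{1}{8}\right) 42 = - \frac{21}{4} \approx -5.25$)
$x{\left(F,N \right)} = \left(-237 + F\right) \left(336 + N\right)$ ($x{\left(F,N \right)} = \left(F - 237\right) \left(N + 336\right) = \left(-237 + F\right) \left(336 + N\right)$)
$\left(-259344 + x{\left(Y,-203 \right)}\right) + L = \left(-259344 - \frac{128877}{4}\right) - 998720 = - \frac{1166253}{4} - 998720 = - \frac{5161133}{4}$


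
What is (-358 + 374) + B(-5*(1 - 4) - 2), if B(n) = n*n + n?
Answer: 198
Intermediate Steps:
B(n) = n + n² (B(n) = n² + n = n + n²)
(-358 + 374) + B(-5*(1 - 4) - 2) = (-358 + 374) + (-5*(1 - 4) - 2)*(1 + (-5*(1 - 4) - 2)) = 16 + (-5*(-3) - 2)*(1 + (-5*(-3) - 2)) = 16 + (15 - 2)*(1 + (15 - 2)) = 16 + 13*(1 + 13) = 16 + 13*14 = 16 + 182 = 198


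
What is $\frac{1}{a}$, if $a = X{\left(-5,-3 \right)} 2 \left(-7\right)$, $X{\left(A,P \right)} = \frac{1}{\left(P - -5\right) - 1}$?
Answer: $- \frac{1}{14} \approx -0.071429$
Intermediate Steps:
$X{\left(A,P \right)} = \frac{1}{4 + P}$ ($X{\left(A,P \right)} = \frac{1}{\left(P + 5\right) - 1} = \frac{1}{\left(5 + P\right) - 1} = \frac{1}{4 + P}$)
$a = -14$ ($a = \frac{1}{4 - 3} \cdot 2 \left(-7\right) = 1^{-1} \cdot 2 \left(-7\right) = 1 \cdot 2 \left(-7\right) = 2 \left(-7\right) = -14$)
$\frac{1}{a} = \frac{1}{-14} = - \frac{1}{14}$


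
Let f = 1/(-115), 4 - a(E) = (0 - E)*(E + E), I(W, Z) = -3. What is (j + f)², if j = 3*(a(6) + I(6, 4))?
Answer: 634233856/13225 ≈ 47957.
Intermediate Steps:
a(E) = 4 + 2*E² (a(E) = 4 - (0 - E)*(E + E) = 4 - (-E)*2*E = 4 - (-2)*E² = 4 + 2*E²)
j = 219 (j = 3*((4 + 2*6²) - 3) = 3*((4 + 2*36) - 3) = 3*((4 + 72) - 3) = 3*(76 - 3) = 3*73 = 219)
f = -1/115 ≈ -0.0086956
(j + f)² = (219 - 1/115)² = (25184/115)² = 634233856/13225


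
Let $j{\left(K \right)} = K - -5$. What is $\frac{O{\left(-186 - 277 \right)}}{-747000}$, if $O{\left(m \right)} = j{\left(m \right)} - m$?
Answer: $- \frac{1}{149400} \approx -6.6934 \cdot 10^{-6}$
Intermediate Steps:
$j{\left(K \right)} = 5 + K$ ($j{\left(K \right)} = K + 5 = 5 + K$)
$O{\left(m \right)} = 5$ ($O{\left(m \right)} = \left(5 + m\right) - m = 5$)
$\frac{O{\left(-186 - 277 \right)}}{-747000} = \frac{5}{-747000} = 5 \left(- \frac{1}{747000}\right) = - \frac{1}{149400}$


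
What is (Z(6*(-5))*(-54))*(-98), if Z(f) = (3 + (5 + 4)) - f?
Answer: 222264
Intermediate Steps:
Z(f) = 12 - f (Z(f) = (3 + 9) - f = 12 - f)
(Z(6*(-5))*(-54))*(-98) = ((12 - 6*(-5))*(-54))*(-98) = ((12 - 1*(-30))*(-54))*(-98) = ((12 + 30)*(-54))*(-98) = (42*(-54))*(-98) = -2268*(-98) = 222264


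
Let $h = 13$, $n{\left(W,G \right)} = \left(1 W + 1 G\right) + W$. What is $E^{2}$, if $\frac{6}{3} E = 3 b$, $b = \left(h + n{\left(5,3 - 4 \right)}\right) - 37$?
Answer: $\frac{2025}{4} \approx 506.25$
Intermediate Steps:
$n{\left(W,G \right)} = G + 2 W$ ($n{\left(W,G \right)} = \left(W + G\right) + W = \left(G + W\right) + W = G + 2 W$)
$b = -15$ ($b = \left(13 + \left(\left(3 - 4\right) + 2 \cdot 5\right)\right) - 37 = \left(13 + \left(-1 + 10\right)\right) - 37 = \left(13 + 9\right) - 37 = 22 - 37 = -15$)
$E = - \frac{45}{2}$ ($E = \frac{3 \left(-15\right)}{2} = \frac{1}{2} \left(-45\right) = - \frac{45}{2} \approx -22.5$)
$E^{2} = \left(- \frac{45}{2}\right)^{2} = \frac{2025}{4}$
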